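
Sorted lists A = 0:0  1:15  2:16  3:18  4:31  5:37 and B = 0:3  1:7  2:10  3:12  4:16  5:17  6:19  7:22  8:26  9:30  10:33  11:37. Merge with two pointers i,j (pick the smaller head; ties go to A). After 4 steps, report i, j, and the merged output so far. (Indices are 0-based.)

i=1, j=3, merged so far=[0, 3, 7, 10]

[i=0,j=0] A[i]=0<=B[j]=3 take 0 → i++
[i=1,j=0] A[i]=15>B[j]=3 take 3 → j++
[i=1,j=1] A[i]=15>B[j]=7 take 7 → j++
[i=1,j=2] A[i]=15>B[j]=10 take 10 → j++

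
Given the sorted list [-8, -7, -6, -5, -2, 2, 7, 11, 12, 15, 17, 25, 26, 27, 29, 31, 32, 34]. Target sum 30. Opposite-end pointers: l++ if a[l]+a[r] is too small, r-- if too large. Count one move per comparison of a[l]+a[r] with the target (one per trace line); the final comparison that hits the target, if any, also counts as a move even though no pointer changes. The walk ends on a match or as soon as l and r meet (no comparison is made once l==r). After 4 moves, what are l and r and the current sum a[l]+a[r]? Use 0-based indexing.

l=4, r=17, sum=32

[0,17] -8+34=26 <30 → l++
[1,17] -7+34=27 <30 → l++
[2,17] -6+34=28 <30 → l++
[3,17] -5+34=29 <30 → l++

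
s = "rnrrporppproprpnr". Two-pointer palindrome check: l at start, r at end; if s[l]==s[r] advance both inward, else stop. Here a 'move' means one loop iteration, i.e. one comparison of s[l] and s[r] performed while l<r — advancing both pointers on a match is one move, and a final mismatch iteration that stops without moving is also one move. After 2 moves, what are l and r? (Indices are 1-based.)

[1,17] 'r'=='r' → l++,r--
[2,16] 'n'=='n' → l++,r--

l=3, r=15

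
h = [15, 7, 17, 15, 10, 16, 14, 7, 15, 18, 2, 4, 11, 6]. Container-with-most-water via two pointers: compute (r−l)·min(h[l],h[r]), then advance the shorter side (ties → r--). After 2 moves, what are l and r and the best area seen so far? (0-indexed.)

l=0 r=13: min(15,6)*13=78 best=78 *, r--
l=0 r=12: min(15,11)*12=132 best=132 *, r--

l=0, r=11, best area=132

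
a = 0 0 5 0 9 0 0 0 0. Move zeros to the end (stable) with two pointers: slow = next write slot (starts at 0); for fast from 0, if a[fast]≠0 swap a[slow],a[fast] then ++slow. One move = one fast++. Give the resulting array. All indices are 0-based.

slow=0 fast=0: a[fast]=0, fast++
slow=0 fast=1: a[fast]=0, fast++
slow=0 fast=2: a[fast]=5≠0 swap→a[0]=5, slow++,fast++
slow=1 fast=3: a[fast]=0, fast++
slow=1 fast=4: a[fast]=9≠0 swap→a[1]=9, slow++,fast++
slow=2 fast=5: a[fast]=0, fast++
slow=2 fast=6: a[fast]=0, fast++
slow=2 fast=7: a[fast]=0, fast++
slow=2 fast=8: a[fast]=0, fast++

[5, 9, 0, 0, 0, 0, 0, 0, 0]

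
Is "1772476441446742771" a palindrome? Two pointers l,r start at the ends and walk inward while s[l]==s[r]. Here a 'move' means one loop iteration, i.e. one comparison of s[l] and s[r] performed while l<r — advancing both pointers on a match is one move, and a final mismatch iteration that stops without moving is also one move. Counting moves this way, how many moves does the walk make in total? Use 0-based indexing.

l=0 r=18: '1'=='1', l++,r--
l=1 r=17: '7'=='7', l++,r--
l=2 r=16: '7'=='7', l++,r--
l=3 r=15: '2'=='2', l++,r--
l=4 r=14: '4'=='4', l++,r--
l=5 r=13: '7'=='7', l++,r--
l=6 r=12: '6'=='6', l++,r--
l=7 r=11: '4'=='4', l++,r--
l=8 r=10: '4'=='4', l++,r--

9 moves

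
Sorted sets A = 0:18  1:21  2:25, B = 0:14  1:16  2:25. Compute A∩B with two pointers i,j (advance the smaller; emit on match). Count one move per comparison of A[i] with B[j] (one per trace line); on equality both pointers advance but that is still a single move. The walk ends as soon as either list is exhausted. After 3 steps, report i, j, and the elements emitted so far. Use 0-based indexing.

i=0 j=0: 18>14, j++
i=0 j=1: 18>16, j++
i=0 j=2: 18<25, i++

i=1, j=2, emitted=[]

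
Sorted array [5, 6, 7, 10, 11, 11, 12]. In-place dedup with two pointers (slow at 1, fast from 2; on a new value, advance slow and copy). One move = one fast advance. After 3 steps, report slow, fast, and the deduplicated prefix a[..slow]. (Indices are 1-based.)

slow=4, fast=5, prefix=[5, 6, 7, 10]

(s=1,f=2) a[fast]=6≠a[slow]=5 write a[2]=6 → slow++,fast++
(s=2,f=3) a[fast]=7≠a[slow]=6 write a[3]=7 → slow++,fast++
(s=3,f=4) a[fast]=10≠a[slow]=7 write a[4]=10 → slow++,fast++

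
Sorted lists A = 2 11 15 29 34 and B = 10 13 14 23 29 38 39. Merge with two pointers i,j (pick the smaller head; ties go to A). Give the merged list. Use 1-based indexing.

[i=1,j=1] A[i]=2<=B[j]=10 take 2 → i++
[i=2,j=1] A[i]=11>B[j]=10 take 10 → j++
[i=2,j=2] A[i]=11<=B[j]=13 take 11 → i++
[i=3,j=2] A[i]=15>B[j]=13 take 13 → j++
[i=3,j=3] A[i]=15>B[j]=14 take 14 → j++
[i=3,j=4] A[i]=15<=B[j]=23 take 15 → i++
[i=4,j=4] A[i]=29>B[j]=23 take 23 → j++
[i=4,j=5] A[i]=29<=B[j]=29 take 29 → i++
[i=5,j=5] A[i]=34>B[j]=29 take 29 → j++
[i=5,j=6] A[i]=34<=B[j]=38 take 34 → i++
[i=6,j=6] A done, take B[j]=38 → j++
[i=6,j=7] A done, take B[j]=39 → j++

[2, 10, 11, 13, 14, 15, 23, 29, 29, 34, 38, 39]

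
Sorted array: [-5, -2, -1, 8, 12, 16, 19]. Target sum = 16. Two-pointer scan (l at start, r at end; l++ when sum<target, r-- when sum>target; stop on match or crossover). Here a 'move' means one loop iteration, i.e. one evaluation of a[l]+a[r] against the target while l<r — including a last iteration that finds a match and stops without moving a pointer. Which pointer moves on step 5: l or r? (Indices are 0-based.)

l=0 r=6: -5+19=14 <16, l++
l=1 r=6: -2+19=17 >16, r--
l=1 r=5: -2+16=14 <16, l++
l=2 r=5: -1+16=15 <16, l++
l=3 r=5: 8+16=24 >16, r--

r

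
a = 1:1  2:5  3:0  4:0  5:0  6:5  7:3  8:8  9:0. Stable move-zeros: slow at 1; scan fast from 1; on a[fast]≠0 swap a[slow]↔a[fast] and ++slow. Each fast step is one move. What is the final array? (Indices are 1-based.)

[1, 5, 5, 3, 8, 0, 0, 0, 0]

slow=1 fast=1: a[fast]=1≠0 swap→a[1]=1, slow++,fast++
slow=2 fast=2: a[fast]=5≠0 swap→a[2]=5, slow++,fast++
slow=3 fast=3: a[fast]=0, fast++
slow=3 fast=4: a[fast]=0, fast++
slow=3 fast=5: a[fast]=0, fast++
slow=3 fast=6: a[fast]=5≠0 swap→a[3]=5, slow++,fast++
slow=4 fast=7: a[fast]=3≠0 swap→a[4]=3, slow++,fast++
slow=5 fast=8: a[fast]=8≠0 swap→a[5]=8, slow++,fast++
slow=6 fast=9: a[fast]=0, fast++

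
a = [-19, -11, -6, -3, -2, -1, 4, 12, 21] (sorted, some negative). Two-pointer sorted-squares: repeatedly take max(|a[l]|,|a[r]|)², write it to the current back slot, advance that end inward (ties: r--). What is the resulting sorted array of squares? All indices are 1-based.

[1, 4, 9, 16, 36, 121, 144, 361, 441]

l=1 r=9: |-19|<=|21| out[9]=441, r--
l=1 r=8: |-19|>|12| out[8]=361, l++
l=2 r=8: |-11|<=|12| out[7]=144, r--
l=2 r=7: |-11|>|4| out[6]=121, l++
l=3 r=7: |-6|>|4| out[5]=36, l++
l=4 r=7: |-3|<=|4| out[4]=16, r--
l=4 r=6: |-3|>|-1| out[3]=9, l++
l=5 r=6: |-2|>|-1| out[2]=4, l++
l=6 r=6: |-1|<=|-1| out[1]=1, r--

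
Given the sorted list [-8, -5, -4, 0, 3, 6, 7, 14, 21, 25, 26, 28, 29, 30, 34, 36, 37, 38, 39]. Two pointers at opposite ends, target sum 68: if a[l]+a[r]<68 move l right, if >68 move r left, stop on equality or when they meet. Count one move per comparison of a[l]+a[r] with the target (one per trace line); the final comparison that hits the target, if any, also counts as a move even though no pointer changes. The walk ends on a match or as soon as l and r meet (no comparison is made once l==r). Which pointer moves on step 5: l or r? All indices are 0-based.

l=0 r=18: -8+39=31 <68, l++
l=1 r=18: -5+39=34 <68, l++
l=2 r=18: -4+39=35 <68, l++
l=3 r=18: 0+39=39 <68, l++
l=4 r=18: 3+39=42 <68, l++

l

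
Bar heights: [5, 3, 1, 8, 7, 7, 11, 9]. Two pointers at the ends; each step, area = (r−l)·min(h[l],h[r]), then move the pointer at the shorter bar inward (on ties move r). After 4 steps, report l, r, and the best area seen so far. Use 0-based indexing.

l=4, r=7, best area=35

l=0 r=7: min(5,9)*7=35 best=35 *, l++
l=1 r=7: min(3,9)*6=18 best=35, l++
l=2 r=7: min(1,9)*5=5 best=35, l++
l=3 r=7: min(8,9)*4=32 best=35, l++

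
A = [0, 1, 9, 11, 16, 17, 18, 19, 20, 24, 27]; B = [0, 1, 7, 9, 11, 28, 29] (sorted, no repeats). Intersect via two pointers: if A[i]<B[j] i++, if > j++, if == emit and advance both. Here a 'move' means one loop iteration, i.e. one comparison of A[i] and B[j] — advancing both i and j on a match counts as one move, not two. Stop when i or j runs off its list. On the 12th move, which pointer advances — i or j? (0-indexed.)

i

i=0 j=0: 0==0 emit, i++,j++
i=1 j=1: 1==1 emit, i++,j++
i=2 j=2: 9>7, j++
i=2 j=3: 9==9 emit, i++,j++
i=3 j=4: 11==11 emit, i++,j++
i=4 j=5: 16<28, i++
i=5 j=5: 17<28, i++
i=6 j=5: 18<28, i++
i=7 j=5: 19<28, i++
i=8 j=5: 20<28, i++
i=9 j=5: 24<28, i++
i=10 j=5: 27<28, i++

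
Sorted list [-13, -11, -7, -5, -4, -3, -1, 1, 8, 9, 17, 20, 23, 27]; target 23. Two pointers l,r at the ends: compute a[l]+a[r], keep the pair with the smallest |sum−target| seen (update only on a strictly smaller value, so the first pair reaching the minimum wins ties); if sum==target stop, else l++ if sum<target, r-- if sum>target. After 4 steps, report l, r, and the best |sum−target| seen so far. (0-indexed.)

l=4, r=13, best |Δ|=1

l=0 r=13: -13+27=14 d=9 *, l++
l=1 r=13: -11+27=16 d=7 *, l++
l=2 r=13: -7+27=20 d=3 *, l++
l=3 r=13: -5+27=22 d=1 *, l++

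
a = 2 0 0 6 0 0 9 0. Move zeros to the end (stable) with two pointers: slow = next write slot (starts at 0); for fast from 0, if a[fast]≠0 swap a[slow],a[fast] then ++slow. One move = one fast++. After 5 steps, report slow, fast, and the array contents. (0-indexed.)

(s=0,f=0) a[fast]=2≠0 swap→a[0]=2 → slow++,fast++
(s=1,f=1) a[fast]=0 → fast++
(s=1,f=2) a[fast]=0 → fast++
(s=1,f=3) a[fast]=6≠0 swap→a[1]=6 → slow++,fast++
(s=2,f=4) a[fast]=0 → fast++

slow=2, fast=5, a=[2, 6, 0, 0, 0, 0, 9, 0]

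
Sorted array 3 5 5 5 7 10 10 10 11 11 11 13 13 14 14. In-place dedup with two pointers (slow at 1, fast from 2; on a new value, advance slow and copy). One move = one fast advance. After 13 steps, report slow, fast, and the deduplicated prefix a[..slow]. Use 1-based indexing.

(s=1,f=2) a[fast]=5≠a[slow]=3 write a[2]=5 → slow++,fast++
(s=2,f=3) a[fast]=5=a[slow] dup → fast++
(s=2,f=4) a[fast]=5=a[slow] dup → fast++
(s=2,f=5) a[fast]=7≠a[slow]=5 write a[3]=7 → slow++,fast++
(s=3,f=6) a[fast]=10≠a[slow]=7 write a[4]=10 → slow++,fast++
(s=4,f=7) a[fast]=10=a[slow] dup → fast++
(s=4,f=8) a[fast]=10=a[slow] dup → fast++
(s=4,f=9) a[fast]=11≠a[slow]=10 write a[5]=11 → slow++,fast++
(s=5,f=10) a[fast]=11=a[slow] dup → fast++
(s=5,f=11) a[fast]=11=a[slow] dup → fast++
(s=5,f=12) a[fast]=13≠a[slow]=11 write a[6]=13 → slow++,fast++
(s=6,f=13) a[fast]=13=a[slow] dup → fast++
(s=6,f=14) a[fast]=14≠a[slow]=13 write a[7]=14 → slow++,fast++

slow=7, fast=15, prefix=[3, 5, 7, 10, 11, 13, 14]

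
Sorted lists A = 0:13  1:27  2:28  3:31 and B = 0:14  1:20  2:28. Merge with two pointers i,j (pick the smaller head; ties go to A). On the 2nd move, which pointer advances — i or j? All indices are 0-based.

j

[i=0,j=0] A[i]=13<=B[j]=14 take 13 → i++
[i=1,j=0] A[i]=27>B[j]=14 take 14 → j++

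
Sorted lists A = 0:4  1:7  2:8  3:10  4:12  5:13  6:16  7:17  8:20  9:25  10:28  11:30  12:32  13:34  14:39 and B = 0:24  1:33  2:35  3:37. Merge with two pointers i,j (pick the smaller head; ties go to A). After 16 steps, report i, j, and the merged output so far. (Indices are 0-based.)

[i=0,j=0] A[i]=4<=B[j]=24 take 4 → i++
[i=1,j=0] A[i]=7<=B[j]=24 take 7 → i++
[i=2,j=0] A[i]=8<=B[j]=24 take 8 → i++
[i=3,j=0] A[i]=10<=B[j]=24 take 10 → i++
[i=4,j=0] A[i]=12<=B[j]=24 take 12 → i++
[i=5,j=0] A[i]=13<=B[j]=24 take 13 → i++
[i=6,j=0] A[i]=16<=B[j]=24 take 16 → i++
[i=7,j=0] A[i]=17<=B[j]=24 take 17 → i++
[i=8,j=0] A[i]=20<=B[j]=24 take 20 → i++
[i=9,j=0] A[i]=25>B[j]=24 take 24 → j++
[i=9,j=1] A[i]=25<=B[j]=33 take 25 → i++
[i=10,j=1] A[i]=28<=B[j]=33 take 28 → i++
[i=11,j=1] A[i]=30<=B[j]=33 take 30 → i++
[i=12,j=1] A[i]=32<=B[j]=33 take 32 → i++
[i=13,j=1] A[i]=34>B[j]=33 take 33 → j++
[i=13,j=2] A[i]=34<=B[j]=35 take 34 → i++

i=14, j=2, merged so far=[4, 7, 8, 10, 12, 13, 16, 17, 20, 24, 25, 28, 30, 32, 33, 34]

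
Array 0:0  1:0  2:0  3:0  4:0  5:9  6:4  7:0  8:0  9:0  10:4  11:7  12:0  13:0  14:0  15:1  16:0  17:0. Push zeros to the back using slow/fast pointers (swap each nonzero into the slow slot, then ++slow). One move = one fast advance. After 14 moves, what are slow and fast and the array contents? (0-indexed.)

slow=4, fast=14, a=[9, 4, 4, 7, 0, 0, 0, 0, 0, 0, 0, 0, 0, 0, 0, 1, 0, 0]

slow=0 fast=0: a[fast]=0, fast++
slow=0 fast=1: a[fast]=0, fast++
slow=0 fast=2: a[fast]=0, fast++
slow=0 fast=3: a[fast]=0, fast++
slow=0 fast=4: a[fast]=0, fast++
slow=0 fast=5: a[fast]=9≠0 swap→a[0]=9, slow++,fast++
slow=1 fast=6: a[fast]=4≠0 swap→a[1]=4, slow++,fast++
slow=2 fast=7: a[fast]=0, fast++
slow=2 fast=8: a[fast]=0, fast++
slow=2 fast=9: a[fast]=0, fast++
slow=2 fast=10: a[fast]=4≠0 swap→a[2]=4, slow++,fast++
slow=3 fast=11: a[fast]=7≠0 swap→a[3]=7, slow++,fast++
slow=4 fast=12: a[fast]=0, fast++
slow=4 fast=13: a[fast]=0, fast++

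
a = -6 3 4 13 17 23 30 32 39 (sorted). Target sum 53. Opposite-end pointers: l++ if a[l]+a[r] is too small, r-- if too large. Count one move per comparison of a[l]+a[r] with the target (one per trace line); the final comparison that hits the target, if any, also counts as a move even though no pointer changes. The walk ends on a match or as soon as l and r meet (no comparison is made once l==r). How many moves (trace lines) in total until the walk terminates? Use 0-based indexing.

[0,8] -6+39=33 <53 → l++
[1,8] 3+39=42 <53 → l++
[2,8] 4+39=43 <53 → l++
[3,8] 13+39=52 <53 → l++
[4,8] 17+39=56 >53 → r--
[4,7] 17+32=49 <53 → l++
[5,7] 23+32=55 >53 → r--
[5,6] 23+30=53 → found

8 moves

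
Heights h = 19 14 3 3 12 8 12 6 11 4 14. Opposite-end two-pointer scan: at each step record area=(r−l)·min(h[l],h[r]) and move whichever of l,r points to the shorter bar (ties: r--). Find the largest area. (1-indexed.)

max area = 140

l=1 r=11: min(19,14)*10=140 best=140 *, r--
l=1 r=10: min(19,4)*9=36 best=140, r--
l=1 r=9: min(19,11)*8=88 best=140, r--
l=1 r=8: min(19,6)*7=42 best=140, r--
l=1 r=7: min(19,12)*6=72 best=140, r--
l=1 r=6: min(19,8)*5=40 best=140, r--
l=1 r=5: min(19,12)*4=48 best=140, r--
l=1 r=4: min(19,3)*3=9 best=140, r--
l=1 r=3: min(19,3)*2=6 best=140, r--
l=1 r=2: min(19,14)*1=14 best=140, r--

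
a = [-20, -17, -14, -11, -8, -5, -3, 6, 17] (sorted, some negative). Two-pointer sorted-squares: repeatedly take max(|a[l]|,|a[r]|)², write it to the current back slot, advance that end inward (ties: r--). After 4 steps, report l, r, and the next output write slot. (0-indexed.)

[0,8] |-20|>|17| out[8]=400 → l++
[1,8] |-17|<=|17| out[7]=289 → r--
[1,7] |-17|>|6| out[6]=289 → l++
[2,7] |-14|>|6| out[5]=196 → l++

l=3, r=7, next write slot=4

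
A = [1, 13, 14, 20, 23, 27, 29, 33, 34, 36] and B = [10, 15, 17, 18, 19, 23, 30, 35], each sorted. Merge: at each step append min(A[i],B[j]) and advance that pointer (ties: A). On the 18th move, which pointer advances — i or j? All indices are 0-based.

i

i=0 j=0: A[i]=1<=B[j]=10 take 1, i++
i=1 j=0: A[i]=13>B[j]=10 take 10, j++
i=1 j=1: A[i]=13<=B[j]=15 take 13, i++
i=2 j=1: A[i]=14<=B[j]=15 take 14, i++
i=3 j=1: A[i]=20>B[j]=15 take 15, j++
i=3 j=2: A[i]=20>B[j]=17 take 17, j++
i=3 j=3: A[i]=20>B[j]=18 take 18, j++
i=3 j=4: A[i]=20>B[j]=19 take 19, j++
i=3 j=5: A[i]=20<=B[j]=23 take 20, i++
i=4 j=5: A[i]=23<=B[j]=23 take 23, i++
i=5 j=5: A[i]=27>B[j]=23 take 23, j++
i=5 j=6: A[i]=27<=B[j]=30 take 27, i++
i=6 j=6: A[i]=29<=B[j]=30 take 29, i++
i=7 j=6: A[i]=33>B[j]=30 take 30, j++
i=7 j=7: A[i]=33<=B[j]=35 take 33, i++
i=8 j=7: A[i]=34<=B[j]=35 take 34, i++
i=9 j=7: A[i]=36>B[j]=35 take 35, j++
i=9 j=8: B done, take A[i]=36, i++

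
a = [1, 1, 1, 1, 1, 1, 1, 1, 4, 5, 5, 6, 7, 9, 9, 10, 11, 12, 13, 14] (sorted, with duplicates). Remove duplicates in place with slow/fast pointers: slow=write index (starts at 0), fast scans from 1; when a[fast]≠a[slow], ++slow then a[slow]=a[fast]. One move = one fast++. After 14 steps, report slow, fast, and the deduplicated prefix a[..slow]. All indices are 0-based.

(s=0,f=1) a[fast]=1=a[slow] dup → fast++
(s=0,f=2) a[fast]=1=a[slow] dup → fast++
(s=0,f=3) a[fast]=1=a[slow] dup → fast++
(s=0,f=4) a[fast]=1=a[slow] dup → fast++
(s=0,f=5) a[fast]=1=a[slow] dup → fast++
(s=0,f=6) a[fast]=1=a[slow] dup → fast++
(s=0,f=7) a[fast]=1=a[slow] dup → fast++
(s=0,f=8) a[fast]=4≠a[slow]=1 write a[1]=4 → slow++,fast++
(s=1,f=9) a[fast]=5≠a[slow]=4 write a[2]=5 → slow++,fast++
(s=2,f=10) a[fast]=5=a[slow] dup → fast++
(s=2,f=11) a[fast]=6≠a[slow]=5 write a[3]=6 → slow++,fast++
(s=3,f=12) a[fast]=7≠a[slow]=6 write a[4]=7 → slow++,fast++
(s=4,f=13) a[fast]=9≠a[slow]=7 write a[5]=9 → slow++,fast++
(s=5,f=14) a[fast]=9=a[slow] dup → fast++

slow=5, fast=15, prefix=[1, 4, 5, 6, 7, 9]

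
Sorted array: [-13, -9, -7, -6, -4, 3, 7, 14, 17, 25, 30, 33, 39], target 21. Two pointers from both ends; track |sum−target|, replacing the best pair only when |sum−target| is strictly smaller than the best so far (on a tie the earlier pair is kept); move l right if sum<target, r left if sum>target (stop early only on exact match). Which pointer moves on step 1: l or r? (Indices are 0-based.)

r

[0,12] -13+39=26 d=5 * → r--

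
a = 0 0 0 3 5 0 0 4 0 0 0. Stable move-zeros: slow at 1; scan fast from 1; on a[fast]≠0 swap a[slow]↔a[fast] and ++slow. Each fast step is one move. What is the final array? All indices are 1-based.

(s=1,f=1) a[fast]=0 → fast++
(s=1,f=2) a[fast]=0 → fast++
(s=1,f=3) a[fast]=0 → fast++
(s=1,f=4) a[fast]=3≠0 swap→a[1]=3 → slow++,fast++
(s=2,f=5) a[fast]=5≠0 swap→a[2]=5 → slow++,fast++
(s=3,f=6) a[fast]=0 → fast++
(s=3,f=7) a[fast]=0 → fast++
(s=3,f=8) a[fast]=4≠0 swap→a[3]=4 → slow++,fast++
(s=4,f=9) a[fast]=0 → fast++
(s=4,f=10) a[fast]=0 → fast++
(s=4,f=11) a[fast]=0 → fast++

[3, 5, 4, 0, 0, 0, 0, 0, 0, 0, 0]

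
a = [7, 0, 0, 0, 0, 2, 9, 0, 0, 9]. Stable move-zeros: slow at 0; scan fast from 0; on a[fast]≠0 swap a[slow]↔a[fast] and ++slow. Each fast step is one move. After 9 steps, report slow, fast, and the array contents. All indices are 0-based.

slow=3, fast=9, a=[7, 2, 9, 0, 0, 0, 0, 0, 0, 9]

(s=0,f=0) a[fast]=7≠0 swap→a[0]=7 → slow++,fast++
(s=1,f=1) a[fast]=0 → fast++
(s=1,f=2) a[fast]=0 → fast++
(s=1,f=3) a[fast]=0 → fast++
(s=1,f=4) a[fast]=0 → fast++
(s=1,f=5) a[fast]=2≠0 swap→a[1]=2 → slow++,fast++
(s=2,f=6) a[fast]=9≠0 swap→a[2]=9 → slow++,fast++
(s=3,f=7) a[fast]=0 → fast++
(s=3,f=8) a[fast]=0 → fast++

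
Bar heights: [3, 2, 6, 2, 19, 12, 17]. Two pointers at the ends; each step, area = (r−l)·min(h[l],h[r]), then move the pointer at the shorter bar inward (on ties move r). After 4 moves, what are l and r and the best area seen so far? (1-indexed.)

l=5, r=7, best area=24

l=1 r=7: min(3,17)*6=18 best=18 *, l++
l=2 r=7: min(2,17)*5=10 best=18, l++
l=3 r=7: min(6,17)*4=24 best=24 *, l++
l=4 r=7: min(2,17)*3=6 best=24, l++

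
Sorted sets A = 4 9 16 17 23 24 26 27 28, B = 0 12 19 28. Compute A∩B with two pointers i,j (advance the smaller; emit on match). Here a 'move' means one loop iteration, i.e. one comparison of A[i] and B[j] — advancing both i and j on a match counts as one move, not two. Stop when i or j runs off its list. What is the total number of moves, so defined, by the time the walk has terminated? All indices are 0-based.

12 moves

[i=0,j=0] 4>0 → j++
[i=0,j=1] 4<12 → i++
[i=1,j=1] 9<12 → i++
[i=2,j=1] 16>12 → j++
[i=2,j=2] 16<19 → i++
[i=3,j=2] 17<19 → i++
[i=4,j=2] 23>19 → j++
[i=4,j=3] 23<28 → i++
[i=5,j=3] 24<28 → i++
[i=6,j=3] 26<28 → i++
[i=7,j=3] 27<28 → i++
[i=8,j=3] 28==28 emit → i++,j++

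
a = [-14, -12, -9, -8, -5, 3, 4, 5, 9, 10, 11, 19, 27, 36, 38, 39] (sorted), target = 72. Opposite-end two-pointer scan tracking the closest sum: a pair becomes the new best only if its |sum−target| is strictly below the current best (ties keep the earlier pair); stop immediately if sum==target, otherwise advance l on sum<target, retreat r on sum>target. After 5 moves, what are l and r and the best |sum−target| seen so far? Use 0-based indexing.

[0,15] -14+39=25 d=47 * → l++
[1,15] -12+39=27 d=45 * → l++
[2,15] -9+39=30 d=42 * → l++
[3,15] -8+39=31 d=41 * → l++
[4,15] -5+39=34 d=38 * → l++

l=5, r=15, best |Δ|=38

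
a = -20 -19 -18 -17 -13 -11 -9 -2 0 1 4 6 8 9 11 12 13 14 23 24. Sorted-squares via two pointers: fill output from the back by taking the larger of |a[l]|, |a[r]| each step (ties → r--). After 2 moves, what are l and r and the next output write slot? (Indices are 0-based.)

l=0, r=17, next write slot=17

[0,19] |-20|<=|24| out[19]=576 → r--
[0,18] |-20|<=|23| out[18]=529 → r--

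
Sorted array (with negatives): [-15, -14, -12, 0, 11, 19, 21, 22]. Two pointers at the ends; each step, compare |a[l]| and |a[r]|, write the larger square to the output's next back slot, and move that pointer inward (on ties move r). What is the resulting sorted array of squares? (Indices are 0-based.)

[0, 121, 144, 196, 225, 361, 441, 484]

[0,7] |-15|<=|22| out[7]=484 → r--
[0,6] |-15|<=|21| out[6]=441 → r--
[0,5] |-15|<=|19| out[5]=361 → r--
[0,4] |-15|>|11| out[4]=225 → l++
[1,4] |-14|>|11| out[3]=196 → l++
[2,4] |-12|>|11| out[2]=144 → l++
[3,4] |0|<=|11| out[1]=121 → r--
[3,3] |0|<=|0| out[0]=0 → r--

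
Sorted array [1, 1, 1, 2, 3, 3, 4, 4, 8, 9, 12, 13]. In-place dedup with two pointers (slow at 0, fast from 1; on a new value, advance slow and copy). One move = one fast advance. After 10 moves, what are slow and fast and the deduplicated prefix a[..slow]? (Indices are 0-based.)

slow=6, fast=11, prefix=[1, 2, 3, 4, 8, 9, 12]

(s=0,f=1) a[fast]=1=a[slow] dup → fast++
(s=0,f=2) a[fast]=1=a[slow] dup → fast++
(s=0,f=3) a[fast]=2≠a[slow]=1 write a[1]=2 → slow++,fast++
(s=1,f=4) a[fast]=3≠a[slow]=2 write a[2]=3 → slow++,fast++
(s=2,f=5) a[fast]=3=a[slow] dup → fast++
(s=2,f=6) a[fast]=4≠a[slow]=3 write a[3]=4 → slow++,fast++
(s=3,f=7) a[fast]=4=a[slow] dup → fast++
(s=3,f=8) a[fast]=8≠a[slow]=4 write a[4]=8 → slow++,fast++
(s=4,f=9) a[fast]=9≠a[slow]=8 write a[5]=9 → slow++,fast++
(s=5,f=10) a[fast]=12≠a[slow]=9 write a[6]=12 → slow++,fast++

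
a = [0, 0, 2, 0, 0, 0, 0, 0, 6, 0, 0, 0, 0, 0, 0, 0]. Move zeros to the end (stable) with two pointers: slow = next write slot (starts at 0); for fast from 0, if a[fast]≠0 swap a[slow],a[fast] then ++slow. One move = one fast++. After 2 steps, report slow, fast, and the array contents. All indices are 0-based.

slow=0, fast=2, a=[0, 0, 2, 0, 0, 0, 0, 0, 6, 0, 0, 0, 0, 0, 0, 0]

(s=0,f=0) a[fast]=0 → fast++
(s=0,f=1) a[fast]=0 → fast++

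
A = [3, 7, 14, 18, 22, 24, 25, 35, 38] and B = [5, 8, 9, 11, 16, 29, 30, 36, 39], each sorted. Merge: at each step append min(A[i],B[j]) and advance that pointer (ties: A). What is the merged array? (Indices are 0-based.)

[i=0,j=0] A[i]=3<=B[j]=5 take 3 → i++
[i=1,j=0] A[i]=7>B[j]=5 take 5 → j++
[i=1,j=1] A[i]=7<=B[j]=8 take 7 → i++
[i=2,j=1] A[i]=14>B[j]=8 take 8 → j++
[i=2,j=2] A[i]=14>B[j]=9 take 9 → j++
[i=2,j=3] A[i]=14>B[j]=11 take 11 → j++
[i=2,j=4] A[i]=14<=B[j]=16 take 14 → i++
[i=3,j=4] A[i]=18>B[j]=16 take 16 → j++
[i=3,j=5] A[i]=18<=B[j]=29 take 18 → i++
[i=4,j=5] A[i]=22<=B[j]=29 take 22 → i++
[i=5,j=5] A[i]=24<=B[j]=29 take 24 → i++
[i=6,j=5] A[i]=25<=B[j]=29 take 25 → i++
[i=7,j=5] A[i]=35>B[j]=29 take 29 → j++
[i=7,j=6] A[i]=35>B[j]=30 take 30 → j++
[i=7,j=7] A[i]=35<=B[j]=36 take 35 → i++
[i=8,j=7] A[i]=38>B[j]=36 take 36 → j++
[i=8,j=8] A[i]=38<=B[j]=39 take 38 → i++
[i=9,j=8] A done, take B[j]=39 → j++

[3, 5, 7, 8, 9, 11, 14, 16, 18, 22, 24, 25, 29, 30, 35, 36, 38, 39]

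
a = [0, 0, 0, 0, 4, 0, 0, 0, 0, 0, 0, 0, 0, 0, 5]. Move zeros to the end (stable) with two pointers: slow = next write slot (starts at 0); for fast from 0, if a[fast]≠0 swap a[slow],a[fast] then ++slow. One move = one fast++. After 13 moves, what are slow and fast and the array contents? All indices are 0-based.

(s=0,f=0) a[fast]=0 → fast++
(s=0,f=1) a[fast]=0 → fast++
(s=0,f=2) a[fast]=0 → fast++
(s=0,f=3) a[fast]=0 → fast++
(s=0,f=4) a[fast]=4≠0 swap→a[0]=4 → slow++,fast++
(s=1,f=5) a[fast]=0 → fast++
(s=1,f=6) a[fast]=0 → fast++
(s=1,f=7) a[fast]=0 → fast++
(s=1,f=8) a[fast]=0 → fast++
(s=1,f=9) a[fast]=0 → fast++
(s=1,f=10) a[fast]=0 → fast++
(s=1,f=11) a[fast]=0 → fast++
(s=1,f=12) a[fast]=0 → fast++

slow=1, fast=13, a=[4, 0, 0, 0, 0, 0, 0, 0, 0, 0, 0, 0, 0, 0, 5]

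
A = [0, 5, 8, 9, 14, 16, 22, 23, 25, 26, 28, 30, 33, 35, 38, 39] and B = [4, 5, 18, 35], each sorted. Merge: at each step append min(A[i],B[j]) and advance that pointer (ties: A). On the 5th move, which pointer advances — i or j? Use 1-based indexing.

i=1 j=1: A[i]=0<=B[j]=4 take 0, i++
i=2 j=1: A[i]=5>B[j]=4 take 4, j++
i=2 j=2: A[i]=5<=B[j]=5 take 5, i++
i=3 j=2: A[i]=8>B[j]=5 take 5, j++
i=3 j=3: A[i]=8<=B[j]=18 take 8, i++

i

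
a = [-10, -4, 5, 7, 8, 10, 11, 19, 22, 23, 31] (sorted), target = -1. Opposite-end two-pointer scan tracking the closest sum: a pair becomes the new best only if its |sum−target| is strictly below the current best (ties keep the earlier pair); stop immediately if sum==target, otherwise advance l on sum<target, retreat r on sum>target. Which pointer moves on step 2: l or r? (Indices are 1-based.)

l=1 r=11: -10+31=21 d=22 *, r--
l=1 r=10: -10+23=13 d=14 *, r--

r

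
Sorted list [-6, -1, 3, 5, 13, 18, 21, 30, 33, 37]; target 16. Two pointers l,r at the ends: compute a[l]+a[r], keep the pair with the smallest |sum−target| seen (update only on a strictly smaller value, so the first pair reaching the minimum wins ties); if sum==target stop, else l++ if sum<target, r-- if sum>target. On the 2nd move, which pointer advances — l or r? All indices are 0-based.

l=0 r=9: -6+37=31 d=15 *, r--
l=0 r=8: -6+33=27 d=11 *, r--

r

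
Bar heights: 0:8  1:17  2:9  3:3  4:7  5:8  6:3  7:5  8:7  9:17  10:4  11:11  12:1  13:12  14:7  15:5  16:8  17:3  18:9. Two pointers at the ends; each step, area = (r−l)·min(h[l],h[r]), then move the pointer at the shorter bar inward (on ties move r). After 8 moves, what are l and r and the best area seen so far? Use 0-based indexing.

l=1, r=11, best area=153

l=0 r=18: min(8,9)*18=144 best=144 *, l++
l=1 r=18: min(17,9)*17=153 best=153 *, r--
l=1 r=17: min(17,3)*16=48 best=153, r--
l=1 r=16: min(17,8)*15=120 best=153, r--
l=1 r=15: min(17,5)*14=70 best=153, r--
l=1 r=14: min(17,7)*13=91 best=153, r--
l=1 r=13: min(17,12)*12=144 best=153, r--
l=1 r=12: min(17,1)*11=11 best=153, r--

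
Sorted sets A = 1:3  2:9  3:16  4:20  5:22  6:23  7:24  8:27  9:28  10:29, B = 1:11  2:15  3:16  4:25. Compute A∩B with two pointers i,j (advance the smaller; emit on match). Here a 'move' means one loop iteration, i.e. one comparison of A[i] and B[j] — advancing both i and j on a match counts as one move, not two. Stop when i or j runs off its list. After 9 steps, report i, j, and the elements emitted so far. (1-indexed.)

i=1 j=1: 3<11, i++
i=2 j=1: 9<11, i++
i=3 j=1: 16>11, j++
i=3 j=2: 16>15, j++
i=3 j=3: 16==16 emit, i++,j++
i=4 j=4: 20<25, i++
i=5 j=4: 22<25, i++
i=6 j=4: 23<25, i++
i=7 j=4: 24<25, i++

i=8, j=4, emitted=[16]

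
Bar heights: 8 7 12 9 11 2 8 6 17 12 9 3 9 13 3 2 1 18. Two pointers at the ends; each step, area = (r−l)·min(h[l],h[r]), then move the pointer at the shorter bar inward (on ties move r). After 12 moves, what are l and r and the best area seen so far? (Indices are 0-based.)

l=0 r=17: min(8,18)*17=136 best=136 *, l++
l=1 r=17: min(7,18)*16=112 best=136, l++
l=2 r=17: min(12,18)*15=180 best=180 *, l++
l=3 r=17: min(9,18)*14=126 best=180, l++
l=4 r=17: min(11,18)*13=143 best=180, l++
l=5 r=17: min(2,18)*12=24 best=180, l++
l=6 r=17: min(8,18)*11=88 best=180, l++
l=7 r=17: min(6,18)*10=60 best=180, l++
l=8 r=17: min(17,18)*9=153 best=180, l++
l=9 r=17: min(12,18)*8=96 best=180, l++
l=10 r=17: min(9,18)*7=63 best=180, l++
l=11 r=17: min(3,18)*6=18 best=180, l++

l=12, r=17, best area=180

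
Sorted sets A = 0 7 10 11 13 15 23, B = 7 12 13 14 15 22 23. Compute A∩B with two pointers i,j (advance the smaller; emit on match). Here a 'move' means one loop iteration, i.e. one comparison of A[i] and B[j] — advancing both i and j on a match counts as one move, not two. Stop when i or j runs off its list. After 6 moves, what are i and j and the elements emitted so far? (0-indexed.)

i=0 j=0: 0<7, i++
i=1 j=0: 7==7 emit, i++,j++
i=2 j=1: 10<12, i++
i=3 j=1: 11<12, i++
i=4 j=1: 13>12, j++
i=4 j=2: 13==13 emit, i++,j++

i=5, j=3, emitted=[7, 13]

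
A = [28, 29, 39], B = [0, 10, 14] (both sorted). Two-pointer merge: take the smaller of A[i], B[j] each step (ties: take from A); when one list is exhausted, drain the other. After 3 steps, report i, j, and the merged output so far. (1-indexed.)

i=1 j=1: A[i]=28>B[j]=0 take 0, j++
i=1 j=2: A[i]=28>B[j]=10 take 10, j++
i=1 j=3: A[i]=28>B[j]=14 take 14, j++

i=1, j=4, merged so far=[0, 10, 14]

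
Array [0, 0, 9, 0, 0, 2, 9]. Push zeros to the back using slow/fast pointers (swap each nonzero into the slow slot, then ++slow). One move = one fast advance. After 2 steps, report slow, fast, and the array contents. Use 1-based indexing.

slow=1, fast=3, a=[0, 0, 9, 0, 0, 2, 9]

slow=1 fast=1: a[fast]=0, fast++
slow=1 fast=2: a[fast]=0, fast++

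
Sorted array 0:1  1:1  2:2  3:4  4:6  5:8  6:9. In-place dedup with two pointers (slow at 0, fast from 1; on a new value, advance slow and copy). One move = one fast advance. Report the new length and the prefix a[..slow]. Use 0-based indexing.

length 6; prefix = [1, 2, 4, 6, 8, 9]

(s=0,f=1) a[fast]=1=a[slow] dup → fast++
(s=0,f=2) a[fast]=2≠a[slow]=1 write a[1]=2 → slow++,fast++
(s=1,f=3) a[fast]=4≠a[slow]=2 write a[2]=4 → slow++,fast++
(s=2,f=4) a[fast]=6≠a[slow]=4 write a[3]=6 → slow++,fast++
(s=3,f=5) a[fast]=8≠a[slow]=6 write a[4]=8 → slow++,fast++
(s=4,f=6) a[fast]=9≠a[slow]=8 write a[5]=9 → slow++,fast++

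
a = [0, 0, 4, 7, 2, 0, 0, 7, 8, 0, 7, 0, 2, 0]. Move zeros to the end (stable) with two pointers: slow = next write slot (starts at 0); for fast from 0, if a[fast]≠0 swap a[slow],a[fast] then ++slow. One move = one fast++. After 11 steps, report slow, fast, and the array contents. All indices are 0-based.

slow=6, fast=11, a=[4, 7, 2, 7, 8, 7, 0, 0, 0, 0, 0, 0, 2, 0]

(s=0,f=0) a[fast]=0 → fast++
(s=0,f=1) a[fast]=0 → fast++
(s=0,f=2) a[fast]=4≠0 swap→a[0]=4 → slow++,fast++
(s=1,f=3) a[fast]=7≠0 swap→a[1]=7 → slow++,fast++
(s=2,f=4) a[fast]=2≠0 swap→a[2]=2 → slow++,fast++
(s=3,f=5) a[fast]=0 → fast++
(s=3,f=6) a[fast]=0 → fast++
(s=3,f=7) a[fast]=7≠0 swap→a[3]=7 → slow++,fast++
(s=4,f=8) a[fast]=8≠0 swap→a[4]=8 → slow++,fast++
(s=5,f=9) a[fast]=0 → fast++
(s=5,f=10) a[fast]=7≠0 swap→a[5]=7 → slow++,fast++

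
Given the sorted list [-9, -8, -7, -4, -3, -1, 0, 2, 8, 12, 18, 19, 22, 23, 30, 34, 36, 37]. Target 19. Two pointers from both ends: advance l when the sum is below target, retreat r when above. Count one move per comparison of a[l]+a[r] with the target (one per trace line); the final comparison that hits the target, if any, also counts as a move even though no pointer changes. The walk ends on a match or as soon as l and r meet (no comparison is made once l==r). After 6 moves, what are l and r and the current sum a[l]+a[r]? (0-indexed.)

l=0 r=17: -9+37=28 >19, r--
l=0 r=16: -9+36=27 >19, r--
l=0 r=15: -9+34=25 >19, r--
l=0 r=14: -9+30=21 >19, r--
l=0 r=13: -9+23=14 <19, l++
l=1 r=13: -8+23=15 <19, l++

l=2, r=13, sum=16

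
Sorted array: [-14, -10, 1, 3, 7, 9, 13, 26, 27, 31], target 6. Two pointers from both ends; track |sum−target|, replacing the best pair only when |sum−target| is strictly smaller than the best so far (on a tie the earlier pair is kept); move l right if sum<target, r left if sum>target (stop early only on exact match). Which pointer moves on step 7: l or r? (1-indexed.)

r

l=1 r=10: -14+31=17 d=11 *, r--
l=1 r=9: -14+27=13 d=7 *, r--
l=1 r=8: -14+26=12 d=6 *, r--
l=1 r=7: -14+13=-1 d=7, l++
l=2 r=7: -10+13=3 d=3 *, l++
l=3 r=7: 1+13=14 d=8, r--
l=3 r=6: 1+9=10 d=4, r--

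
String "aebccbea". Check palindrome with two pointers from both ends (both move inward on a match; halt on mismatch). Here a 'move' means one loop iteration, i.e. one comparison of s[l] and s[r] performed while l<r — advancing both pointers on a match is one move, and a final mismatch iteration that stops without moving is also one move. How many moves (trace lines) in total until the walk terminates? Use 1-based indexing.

4 moves

[1,8] 'a'=='a' → l++,r--
[2,7] 'e'=='e' → l++,r--
[3,6] 'b'=='b' → l++,r--
[4,5] 'c'=='c' → l++,r--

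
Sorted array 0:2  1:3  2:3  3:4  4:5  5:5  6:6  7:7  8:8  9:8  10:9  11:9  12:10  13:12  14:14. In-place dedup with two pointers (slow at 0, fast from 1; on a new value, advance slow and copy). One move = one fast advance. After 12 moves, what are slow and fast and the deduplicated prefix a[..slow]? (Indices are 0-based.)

slow=8, fast=13, prefix=[2, 3, 4, 5, 6, 7, 8, 9, 10]

slow=0 fast=1: a[fast]=3≠a[slow]=2 write a[1]=3, slow++,fast++
slow=1 fast=2: a[fast]=3=a[slow] dup, fast++
slow=1 fast=3: a[fast]=4≠a[slow]=3 write a[2]=4, slow++,fast++
slow=2 fast=4: a[fast]=5≠a[slow]=4 write a[3]=5, slow++,fast++
slow=3 fast=5: a[fast]=5=a[slow] dup, fast++
slow=3 fast=6: a[fast]=6≠a[slow]=5 write a[4]=6, slow++,fast++
slow=4 fast=7: a[fast]=7≠a[slow]=6 write a[5]=7, slow++,fast++
slow=5 fast=8: a[fast]=8≠a[slow]=7 write a[6]=8, slow++,fast++
slow=6 fast=9: a[fast]=8=a[slow] dup, fast++
slow=6 fast=10: a[fast]=9≠a[slow]=8 write a[7]=9, slow++,fast++
slow=7 fast=11: a[fast]=9=a[slow] dup, fast++
slow=7 fast=12: a[fast]=10≠a[slow]=9 write a[8]=10, slow++,fast++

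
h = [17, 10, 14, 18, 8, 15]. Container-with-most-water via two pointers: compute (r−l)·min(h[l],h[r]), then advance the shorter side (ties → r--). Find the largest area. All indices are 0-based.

max area = 75

[0,5] min(17,15)*5=75 best=75 * → r--
[0,4] min(17,8)*4=32 best=75 → r--
[0,3] min(17,18)*3=51 best=75 → l++
[1,3] min(10,18)*2=20 best=75 → l++
[2,3] min(14,18)*1=14 best=75 → l++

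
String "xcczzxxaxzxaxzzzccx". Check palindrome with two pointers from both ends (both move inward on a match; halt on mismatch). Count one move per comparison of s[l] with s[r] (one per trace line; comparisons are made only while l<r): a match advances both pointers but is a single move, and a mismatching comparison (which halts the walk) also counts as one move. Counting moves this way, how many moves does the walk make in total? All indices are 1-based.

[1,19] 'x'=='x' → l++,r--
[2,18] 'c'=='c' → l++,r--
[3,17] 'c'=='c' → l++,r--
[4,16] 'z'=='z' → l++,r--
[5,15] 'z'=='z' → l++,r--
[6,14] 'x'!='z' → stop

6 moves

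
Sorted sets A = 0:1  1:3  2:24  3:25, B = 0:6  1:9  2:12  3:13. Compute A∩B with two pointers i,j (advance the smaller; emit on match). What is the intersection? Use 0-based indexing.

i=0 j=0: 1<6, i++
i=1 j=0: 3<6, i++
i=2 j=0: 24>6, j++
i=2 j=1: 24>9, j++
i=2 j=2: 24>12, j++
i=2 j=3: 24>13, j++

intersection = []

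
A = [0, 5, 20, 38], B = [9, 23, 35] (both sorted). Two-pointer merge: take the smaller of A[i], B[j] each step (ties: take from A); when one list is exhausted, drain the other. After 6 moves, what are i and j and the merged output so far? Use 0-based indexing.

i=0 j=0: A[i]=0<=B[j]=9 take 0, i++
i=1 j=0: A[i]=5<=B[j]=9 take 5, i++
i=2 j=0: A[i]=20>B[j]=9 take 9, j++
i=2 j=1: A[i]=20<=B[j]=23 take 20, i++
i=3 j=1: A[i]=38>B[j]=23 take 23, j++
i=3 j=2: A[i]=38>B[j]=35 take 35, j++

i=3, j=3, merged so far=[0, 5, 9, 20, 23, 35]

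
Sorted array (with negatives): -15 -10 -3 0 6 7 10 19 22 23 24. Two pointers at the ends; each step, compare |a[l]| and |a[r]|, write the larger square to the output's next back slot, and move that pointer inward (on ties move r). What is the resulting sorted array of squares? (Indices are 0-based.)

l=0 r=10: |-15|<=|24| out[10]=576, r--
l=0 r=9: |-15|<=|23| out[9]=529, r--
l=0 r=8: |-15|<=|22| out[8]=484, r--
l=0 r=7: |-15|<=|19| out[7]=361, r--
l=0 r=6: |-15|>|10| out[6]=225, l++
l=1 r=6: |-10|<=|10| out[5]=100, r--
l=1 r=5: |-10|>|7| out[4]=100, l++
l=2 r=5: |-3|<=|7| out[3]=49, r--
l=2 r=4: |-3|<=|6| out[2]=36, r--
l=2 r=3: |-3|>|0| out[1]=9, l++
l=3 r=3: |0|<=|0| out[0]=0, r--

[0, 9, 36, 49, 100, 100, 225, 361, 484, 529, 576]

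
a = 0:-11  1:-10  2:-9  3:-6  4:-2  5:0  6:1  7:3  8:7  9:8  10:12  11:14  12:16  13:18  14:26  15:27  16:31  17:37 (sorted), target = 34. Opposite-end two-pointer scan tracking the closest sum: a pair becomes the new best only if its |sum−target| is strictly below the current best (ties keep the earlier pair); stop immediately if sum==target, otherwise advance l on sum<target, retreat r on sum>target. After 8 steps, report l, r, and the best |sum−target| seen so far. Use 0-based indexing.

l=0 r=17: -11+37=26 d=8 *, l++
l=1 r=17: -10+37=27 d=7 *, l++
l=2 r=17: -9+37=28 d=6 *, l++
l=3 r=17: -6+37=31 d=3 *, l++
l=4 r=17: -2+37=35 d=1 *, r--
l=4 r=16: -2+31=29 d=5, l++
l=5 r=16: 0+31=31 d=3, l++
l=6 r=16: 1+31=32 d=2, l++

l=7, r=16, best |Δ|=1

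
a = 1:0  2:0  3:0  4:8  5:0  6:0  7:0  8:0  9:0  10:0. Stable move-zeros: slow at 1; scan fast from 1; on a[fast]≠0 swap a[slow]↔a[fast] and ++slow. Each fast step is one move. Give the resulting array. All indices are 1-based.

[8, 0, 0, 0, 0, 0, 0, 0, 0, 0]

(s=1,f=1) a[fast]=0 → fast++
(s=1,f=2) a[fast]=0 → fast++
(s=1,f=3) a[fast]=0 → fast++
(s=1,f=4) a[fast]=8≠0 swap→a[1]=8 → slow++,fast++
(s=2,f=5) a[fast]=0 → fast++
(s=2,f=6) a[fast]=0 → fast++
(s=2,f=7) a[fast]=0 → fast++
(s=2,f=8) a[fast]=0 → fast++
(s=2,f=9) a[fast]=0 → fast++
(s=2,f=10) a[fast]=0 → fast++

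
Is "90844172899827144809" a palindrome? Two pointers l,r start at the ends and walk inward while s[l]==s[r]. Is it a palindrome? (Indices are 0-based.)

palindrome

[0,19] '9'=='9' → l++,r--
[1,18] '0'=='0' → l++,r--
[2,17] '8'=='8' → l++,r--
[3,16] '4'=='4' → l++,r--
[4,15] '4'=='4' → l++,r--
[5,14] '1'=='1' → l++,r--
[6,13] '7'=='7' → l++,r--
[7,12] '2'=='2' → l++,r--
[8,11] '8'=='8' → l++,r--
[9,10] '9'=='9' → l++,r--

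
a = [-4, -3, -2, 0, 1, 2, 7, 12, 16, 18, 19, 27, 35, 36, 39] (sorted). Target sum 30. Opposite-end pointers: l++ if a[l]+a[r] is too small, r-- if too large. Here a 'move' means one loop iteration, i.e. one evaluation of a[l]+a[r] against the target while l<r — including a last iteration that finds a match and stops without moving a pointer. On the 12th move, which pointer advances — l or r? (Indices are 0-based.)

r

[0,14] -4+39=35 >30 → r--
[0,13] -4+36=32 >30 → r--
[0,12] -4+35=31 >30 → r--
[0,11] -4+27=23 <30 → l++
[1,11] -3+27=24 <30 → l++
[2,11] -2+27=25 <30 → l++
[3,11] 0+27=27 <30 → l++
[4,11] 1+27=28 <30 → l++
[5,11] 2+27=29 <30 → l++
[6,11] 7+27=34 >30 → r--
[6,10] 7+19=26 <30 → l++
[7,10] 12+19=31 >30 → r--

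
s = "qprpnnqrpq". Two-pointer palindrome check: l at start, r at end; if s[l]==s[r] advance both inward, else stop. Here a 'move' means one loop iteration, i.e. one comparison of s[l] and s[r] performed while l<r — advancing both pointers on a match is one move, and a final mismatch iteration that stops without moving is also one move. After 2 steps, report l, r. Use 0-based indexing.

l=0 r=9: 'q'=='q', l++,r--
l=1 r=8: 'p'=='p', l++,r--

l=2, r=7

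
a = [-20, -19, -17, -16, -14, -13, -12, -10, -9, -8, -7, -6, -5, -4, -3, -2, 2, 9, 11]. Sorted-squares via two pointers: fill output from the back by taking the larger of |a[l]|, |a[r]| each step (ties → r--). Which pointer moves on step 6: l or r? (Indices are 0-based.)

l

l=0 r=18: |-20|>|11| out[18]=400, l++
l=1 r=18: |-19|>|11| out[17]=361, l++
l=2 r=18: |-17|>|11| out[16]=289, l++
l=3 r=18: |-16|>|11| out[15]=256, l++
l=4 r=18: |-14|>|11| out[14]=196, l++
l=5 r=18: |-13|>|11| out[13]=169, l++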